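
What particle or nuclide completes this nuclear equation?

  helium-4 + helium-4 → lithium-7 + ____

Conserve mass number: 4 + 4 = 7 + A, so A = 1.
Conserve atomic number: 2 + 2 = 3 + Z, so Z = 1.
A = 1 and Z = 1 is hydrogen-1 — a proton.

proton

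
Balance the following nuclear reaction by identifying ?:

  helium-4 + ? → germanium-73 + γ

Zn-69

Conserve mass number: 4 + A = 73 + 0, so A = 69.
Conserve atomic number: 2 + Z = 32 + 0, so Z = 30.
Z = 30 is zinc, so the species is zinc-69.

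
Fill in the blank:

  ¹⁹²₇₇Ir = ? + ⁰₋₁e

Pt-192

Conserve mass number: 192 = A + 0, so A = 192.
Conserve atomic number: 77 = Z − 1, so Z = 78.
Z = 78 is platinum, so the species is ¹⁹²₇₈Pt.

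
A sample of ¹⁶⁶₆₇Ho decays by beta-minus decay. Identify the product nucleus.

Beta-minus decay: mass number changes by +0, atomic number by +1.
A: 166 = 166; Z: 67 + 1 = 68.
Z = 68 is erbium, so the daughter is ¹⁶⁶₆₈Er.

Er-166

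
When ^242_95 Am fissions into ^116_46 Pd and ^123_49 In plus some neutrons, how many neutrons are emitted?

Conserve mass number: 242 = 116 + 123 + k, so k = 242 − 239 = 3.
Check atomic number: 95 = 46 + 49 + 0 = 95. ✓

3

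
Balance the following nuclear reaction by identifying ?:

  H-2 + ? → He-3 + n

Conserve mass number: 2 + A = 3 + 1, so A = 2.
Conserve atomic number: 1 + Z = 2 + 0, so Z = 1.
A = 2 and Z = 1 is H-2 — a deuteron.

deuteron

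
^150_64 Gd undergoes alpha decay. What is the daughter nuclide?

Sm-146

Alpha decay: mass number changes by -4, atomic number by -2.
A: 150 − 4 = 146; Z: 64 − 2 = 62.
Z = 62 is samarium, so the daughter is ^146_62 Sm.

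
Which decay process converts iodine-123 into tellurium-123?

beta-plus decay or electron capture

ΔA = 123 − 123 = 0; ΔZ = 52 − 53 = -1.
A is unchanged and Z drops by 1 — a proton has become a neutron (β⁺ emission or electron capture).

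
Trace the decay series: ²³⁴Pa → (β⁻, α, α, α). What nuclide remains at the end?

Rn-222

Start: (A, Z) = (234, 91).
After β⁻: (234, 92).
After α: (230, 90).
After α: (226, 88).
After α: (222, 86).
Z = 86 is radon.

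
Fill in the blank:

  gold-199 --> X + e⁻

Conserve mass number: 199 = A + 0, so A = 199.
Conserve atomic number: 79 = Z − 1, so Z = 80.
Z = 80 is mercury, so the species is mercury-199.

Hg-199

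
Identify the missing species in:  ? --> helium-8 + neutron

He-9

Conserve mass number: A = 8 + 1, so A = 9.
Conserve atomic number: Z = 2 + 0, so Z = 2.
Z = 2 is helium, so the species is helium-9.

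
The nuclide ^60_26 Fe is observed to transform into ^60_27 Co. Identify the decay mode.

beta-minus decay

ΔA = 60 − 60 = 0; ΔZ = 27 − 26 = +1.
A is unchanged and Z rises by 1 — a neutron has become a proton (β⁻ decay).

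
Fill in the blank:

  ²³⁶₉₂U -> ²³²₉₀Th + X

alpha particle

Conserve mass number: 236 = 232 + A, so A = 4.
Conserve atomic number: 92 = 90 + Z, so Z = 2.
A = 4 and Z = 2 is ⁴₂He — an alpha particle.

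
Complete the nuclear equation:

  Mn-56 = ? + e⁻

Fe-56

Conserve mass number: 56 = A + 0, so A = 56.
Conserve atomic number: 25 = Z − 1, so Z = 26.
Z = 26 is iron, so the species is Fe-56.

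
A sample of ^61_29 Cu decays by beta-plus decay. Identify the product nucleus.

Ni-61

Beta-plus decay: mass number changes by +0, atomic number by -1.
A: 61 = 61; Z: 29 − 1 = 28.
Z = 28 is nickel, so the daughter is ^61_28 Ni.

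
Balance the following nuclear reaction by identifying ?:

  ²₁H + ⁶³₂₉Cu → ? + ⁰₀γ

Zn-65

Conserve mass number: 2 + 63 = A + 0, so A = 65.
Conserve atomic number: 1 + 29 = Z + 0, so Z = 30.
Z = 30 is zinc, so the species is ⁶⁵₃₀Zn.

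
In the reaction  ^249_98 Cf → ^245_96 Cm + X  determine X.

Conserve mass number: 249 = 245 + A, so A = 4.
Conserve atomic number: 98 = 96 + Z, so Z = 2.
A = 4 and Z = 2 is ^4_2 He — an alpha particle.

alpha particle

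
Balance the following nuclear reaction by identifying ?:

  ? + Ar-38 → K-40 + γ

Conserve mass number: A + 38 = 40 + 0, so A = 2.
Conserve atomic number: Z + 18 = 19 + 0, so Z = 1.
A = 2 and Z = 1 is H-2 — a deuteron.

deuteron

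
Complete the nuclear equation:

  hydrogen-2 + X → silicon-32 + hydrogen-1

Si-31

Conserve mass number: 2 + A = 32 + 1, so A = 31.
Conserve atomic number: 1 + Z = 14 + 1, so Z = 14.
Z = 14 is silicon, so the species is silicon-31.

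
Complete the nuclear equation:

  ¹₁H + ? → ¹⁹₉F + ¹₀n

O-19

Conserve mass number: 1 + A = 19 + 1, so A = 19.
Conserve atomic number: 1 + Z = 9 + 0, so Z = 8.
Z = 8 is oxygen, so the species is ¹⁹₈O.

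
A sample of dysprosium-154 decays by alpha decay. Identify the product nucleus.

Alpha decay: mass number changes by -4, atomic number by -2.
A: 154 − 4 = 150; Z: 66 − 2 = 64.
Z = 64 is gadolinium, so the daughter is gadolinium-150.

Gd-150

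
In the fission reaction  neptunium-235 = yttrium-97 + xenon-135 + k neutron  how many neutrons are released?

Conserve mass number: 235 = 97 + 135 + k, so k = 235 − 232 = 3.
Check atomic number: 93 = 39 + 54 + 0 = 93. ✓

3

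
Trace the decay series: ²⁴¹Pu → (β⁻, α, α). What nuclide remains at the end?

Start: (A, Z) = (241, 94).
After β⁻: (241, 95).
After α: (237, 93).
After α: (233, 91).
Z = 91 is protactinium.

Pa-233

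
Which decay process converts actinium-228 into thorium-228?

ΔA = 228 − 228 = 0; ΔZ = 90 − 89 = +1.
A is unchanged and Z rises by 1 — a neutron has become a proton (β⁻ decay).

beta-minus decay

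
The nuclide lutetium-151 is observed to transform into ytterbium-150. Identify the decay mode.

proton emission

ΔA = 150 − 151 = -1; ΔZ = 70 − 71 = -1.
A drops by 1 and Z drops by 1 — a proton was emitted.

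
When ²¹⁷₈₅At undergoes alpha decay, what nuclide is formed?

Bi-213

Alpha decay: mass number changes by -4, atomic number by -2.
A: 217 − 4 = 213; Z: 85 − 2 = 83.
Z = 83 is bismuth, so the daughter is ²¹³₈₃Bi.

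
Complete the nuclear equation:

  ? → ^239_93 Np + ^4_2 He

Conserve mass number: A = 239 + 4, so A = 243.
Conserve atomic number: Z = 93 + 2, so Z = 95.
Z = 95 is americium, so the species is ^243_95 Am.

Am-243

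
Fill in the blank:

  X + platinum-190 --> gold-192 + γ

Conserve mass number: A + 190 = 192 + 0, so A = 2.
Conserve atomic number: Z + 78 = 79 + 0, so Z = 1.
A = 2 and Z = 1 is hydrogen-2 — a deuteron.

deuteron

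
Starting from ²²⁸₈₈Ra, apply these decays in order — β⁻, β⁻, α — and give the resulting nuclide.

Ra-224

Start: (A, Z) = (228, 88).
After β⁻: (228, 89).
After β⁻: (228, 90).
After α: (224, 88).
Z = 88 is radium.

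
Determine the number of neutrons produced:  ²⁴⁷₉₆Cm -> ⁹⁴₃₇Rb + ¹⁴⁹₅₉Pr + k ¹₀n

Conserve mass number: 247 = 94 + 149 + k, so k = 247 − 243 = 4.
Check atomic number: 96 = 37 + 59 + 0 = 96. ✓

4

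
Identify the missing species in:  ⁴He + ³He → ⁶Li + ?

Conserve mass number: 4 + 3 = 6 + A, so A = 1.
Conserve atomic number: 2 + 2 = 3 + Z, so Z = 1.
A = 1 and Z = 1 is ¹H — a proton.

proton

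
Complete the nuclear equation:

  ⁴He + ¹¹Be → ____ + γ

Conserve mass number: 4 + 11 = A + 0, so A = 15.
Conserve atomic number: 2 + 4 = Z + 0, so Z = 6.
Z = 6 is carbon, so the species is ¹⁵C.

C-15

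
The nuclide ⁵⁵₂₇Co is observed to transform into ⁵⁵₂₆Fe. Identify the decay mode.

ΔA = 55 − 55 = 0; ΔZ = 26 − 27 = -1.
A is unchanged and Z drops by 1 — a proton has become a neutron (β⁺ emission or electron capture).

beta-plus decay or electron capture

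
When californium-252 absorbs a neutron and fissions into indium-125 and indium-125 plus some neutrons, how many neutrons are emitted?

Conserve mass number: 253 = 125 + 125 + k, so k = 253 − 250 = 3.
Check atomic number: 98 = 49 + 49 + 0 = 98. ✓

3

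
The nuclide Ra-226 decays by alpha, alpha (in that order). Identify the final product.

Start: (A, Z) = (226, 88).
After α: (222, 86).
After α: (218, 84).
Z = 84 is polonium.

Po-218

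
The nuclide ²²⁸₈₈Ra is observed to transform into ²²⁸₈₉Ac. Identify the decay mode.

ΔA = 228 − 228 = 0; ΔZ = 89 − 88 = +1.
A is unchanged and Z rises by 1 — a neutron has become a proton (β⁻ decay).

beta-minus decay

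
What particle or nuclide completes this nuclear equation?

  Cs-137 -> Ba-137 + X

Conserve mass number: 137 = 137 + A, so A = 0.
Conserve atomic number: 55 = 56 + Z, so Z = -1.
A = 0 and Z = -1 is e⁻ — a beta-minus particle.

beta-minus particle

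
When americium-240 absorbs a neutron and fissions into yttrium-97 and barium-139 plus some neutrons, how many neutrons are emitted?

Conserve mass number: 241 = 97 + 139 + k, so k = 241 − 236 = 5.
Check atomic number: 95 = 39 + 56 + 0 = 95. ✓

5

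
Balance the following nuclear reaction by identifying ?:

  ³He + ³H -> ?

Li-6

Conserve mass number: 3 + 3 = A, so A = 6.
Conserve atomic number: 2 + 1 = Z, so Z = 3.
Z = 3 is lithium, so the species is ⁶Li.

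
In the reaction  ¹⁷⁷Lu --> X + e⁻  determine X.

Conserve mass number: 177 = A + 0, so A = 177.
Conserve atomic number: 71 = Z − 1, so Z = 72.
Z = 72 is hafnium, so the species is ¹⁷⁷Hf.

Hf-177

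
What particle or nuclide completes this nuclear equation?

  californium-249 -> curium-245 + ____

alpha particle

Conserve mass number: 249 = 245 + A, so A = 4.
Conserve atomic number: 98 = 96 + Z, so Z = 2.
A = 4 and Z = 2 is helium-4 — an alpha particle.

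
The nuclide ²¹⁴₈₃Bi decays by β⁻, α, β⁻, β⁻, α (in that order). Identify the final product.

Pb-206

Start: (A, Z) = (214, 83).
After β⁻: (214, 84).
After α: (210, 82).
After β⁻: (210, 83).
After β⁻: (210, 84).
After α: (206, 82).
Z = 82 is lead.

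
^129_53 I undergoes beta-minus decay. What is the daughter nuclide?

Xe-129

Beta-minus decay: mass number changes by +0, atomic number by +1.
A: 129 = 129; Z: 53 + 1 = 54.
Z = 54 is xenon, so the daughter is ^129_54 Xe.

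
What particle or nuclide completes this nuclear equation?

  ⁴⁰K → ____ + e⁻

Ca-40

Conserve mass number: 40 = A + 0, so A = 40.
Conserve atomic number: 19 = Z − 1, so Z = 20.
Z = 20 is calcium, so the species is ⁴⁰Ca.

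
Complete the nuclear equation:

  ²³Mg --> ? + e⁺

Conserve mass number: 23 = A + 0, so A = 23.
Conserve atomic number: 12 = Z + 1, so Z = 11.
Z = 11 is sodium, so the species is ²³Na.

Na-23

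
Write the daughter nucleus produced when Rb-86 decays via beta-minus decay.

Sr-86

Beta-minus decay: mass number changes by +0, atomic number by +1.
A: 86 = 86; Z: 37 + 1 = 38.
Z = 38 is strontium, so the daughter is Sr-86.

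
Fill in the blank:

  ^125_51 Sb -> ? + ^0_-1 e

Conserve mass number: 125 = A + 0, so A = 125.
Conserve atomic number: 51 = Z − 1, so Z = 52.
Z = 52 is tellurium, so the species is ^125_52 Te.

Te-125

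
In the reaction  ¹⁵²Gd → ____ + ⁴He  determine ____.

Conserve mass number: 152 = A + 4, so A = 148.
Conserve atomic number: 64 = Z + 2, so Z = 62.
Z = 62 is samarium, so the species is ¹⁴⁸Sm.

Sm-148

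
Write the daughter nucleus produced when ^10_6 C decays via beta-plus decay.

Beta-plus decay: mass number changes by +0, atomic number by -1.
A: 10 = 10; Z: 6 − 1 = 5.
Z = 5 is boron, so the daughter is ^10_5 B.

B-10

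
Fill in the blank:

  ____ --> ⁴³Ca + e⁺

Sc-43

Conserve mass number: A = 43 + 0, so A = 43.
Conserve atomic number: Z = 20 + 1, so Z = 21.
Z = 21 is scandium, so the species is ⁴³Sc.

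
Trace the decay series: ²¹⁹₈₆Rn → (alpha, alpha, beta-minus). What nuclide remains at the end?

Start: (A, Z) = (219, 86).
After α: (215, 84).
After α: (211, 82).
After β⁻: (211, 83).
Z = 83 is bismuth.

Bi-211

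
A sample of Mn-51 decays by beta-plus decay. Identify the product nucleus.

Beta-plus decay: mass number changes by +0, atomic number by -1.
A: 51 = 51; Z: 25 − 1 = 24.
Z = 24 is chromium, so the daughter is Cr-51.

Cr-51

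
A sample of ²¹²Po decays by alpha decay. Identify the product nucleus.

Pb-208

Alpha decay: mass number changes by -4, atomic number by -2.
A: 212 − 4 = 208; Z: 84 − 2 = 82.
Z = 82 is lead, so the daughter is ²⁰⁸Pb.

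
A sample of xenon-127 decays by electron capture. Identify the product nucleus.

I-127

Electron capture: mass number changes by +0, atomic number by -1.
A: 127 = 127; Z: 54 − 1 = 53.
Z = 53 is iodine, so the daughter is iodine-127.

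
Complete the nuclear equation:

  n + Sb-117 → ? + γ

Sb-118

Conserve mass number: 1 + 117 = A + 0, so A = 118.
Conserve atomic number: 0 + 51 = Z + 0, so Z = 51.
Z = 51 is antimony, so the species is Sb-118.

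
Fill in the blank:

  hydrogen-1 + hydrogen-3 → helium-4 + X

Conserve mass number: 1 + 3 = 4 + A, so A = 0.
Conserve atomic number: 1 + 1 = 2 + Z, so Z = 0.
A = 0 and Z = 0 is γ — a gamma ray.

gamma ray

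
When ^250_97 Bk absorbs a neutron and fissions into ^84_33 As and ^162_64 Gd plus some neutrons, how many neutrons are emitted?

5

Conserve mass number: 251 = 84 + 162 + k, so k = 251 − 246 = 5.
Check atomic number: 97 = 33 + 64 + 0 = 97. ✓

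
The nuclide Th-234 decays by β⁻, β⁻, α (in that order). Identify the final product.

Th-230

Start: (A, Z) = (234, 90).
After β⁻: (234, 91).
After β⁻: (234, 92).
After α: (230, 90).
Z = 90 is thorium.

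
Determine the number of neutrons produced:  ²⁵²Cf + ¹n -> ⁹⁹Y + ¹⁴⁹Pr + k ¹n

Conserve mass number: 253 = 99 + 149 + k, so k = 253 − 248 = 5.
Check atomic number: 98 = 39 + 59 + 0 = 98. ✓

5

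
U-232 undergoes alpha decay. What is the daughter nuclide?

Alpha decay: mass number changes by -4, atomic number by -2.
A: 232 − 4 = 228; Z: 92 − 2 = 90.
Z = 90 is thorium, so the daughter is Th-228.

Th-228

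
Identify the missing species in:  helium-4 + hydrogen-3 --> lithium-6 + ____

Conserve mass number: 4 + 3 = 6 + A, so A = 1.
Conserve atomic number: 2 + 1 = 3 + Z, so Z = 0.
A = 1 and Z = 0 is neutron — a neutron.

neutron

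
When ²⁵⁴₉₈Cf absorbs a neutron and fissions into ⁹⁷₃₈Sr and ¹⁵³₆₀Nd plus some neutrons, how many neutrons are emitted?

Conserve mass number: 255 = 97 + 153 + k, so k = 255 − 250 = 5.
Check atomic number: 98 = 38 + 60 + 0 = 98. ✓

5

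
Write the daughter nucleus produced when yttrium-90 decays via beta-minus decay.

Zr-90

Beta-minus decay: mass number changes by +0, atomic number by +1.
A: 90 = 90; Z: 39 + 1 = 40.
Z = 40 is zirconium, so the daughter is zirconium-90.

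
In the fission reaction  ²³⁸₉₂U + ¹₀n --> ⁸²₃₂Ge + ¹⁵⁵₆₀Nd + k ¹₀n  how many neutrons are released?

Conserve mass number: 239 = 82 + 155 + k, so k = 239 − 237 = 2.
Check atomic number: 92 = 32 + 60 + 0 = 92. ✓

2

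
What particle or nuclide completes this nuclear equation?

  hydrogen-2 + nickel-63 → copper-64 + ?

neutron

Conserve mass number: 2 + 63 = 64 + A, so A = 1.
Conserve atomic number: 1 + 28 = 29 + Z, so Z = 0.
A = 1 and Z = 0 is neutron — a neutron.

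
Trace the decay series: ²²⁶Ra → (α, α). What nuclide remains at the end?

Po-218

Start: (A, Z) = (226, 88).
After α: (222, 86).
After α: (218, 84).
Z = 84 is polonium.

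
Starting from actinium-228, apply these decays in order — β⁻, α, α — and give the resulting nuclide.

Start: (A, Z) = (228, 89).
After β⁻: (228, 90).
After α: (224, 88).
After α: (220, 86).
Z = 86 is radon.

Rn-220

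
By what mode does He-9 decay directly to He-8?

neutron emission

ΔA = 8 − 9 = -1; ΔZ = 2 − 2 = +0.
A drops by 1 with Z unchanged — a neutron was emitted.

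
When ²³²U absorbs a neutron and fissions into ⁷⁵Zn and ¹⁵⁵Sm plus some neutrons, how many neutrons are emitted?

3

Conserve mass number: 233 = 75 + 155 + k, so k = 233 − 230 = 3.
Check atomic number: 92 = 30 + 62 + 0 = 92. ✓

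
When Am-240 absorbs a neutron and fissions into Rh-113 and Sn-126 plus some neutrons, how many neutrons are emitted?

Conserve mass number: 241 = 113 + 126 + k, so k = 241 − 239 = 2.
Check atomic number: 95 = 45 + 50 + 0 = 95. ✓

2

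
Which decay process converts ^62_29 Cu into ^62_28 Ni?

beta-plus decay or electron capture

ΔA = 62 − 62 = 0; ΔZ = 28 − 29 = -1.
A is unchanged and Z drops by 1 — a proton has become a neutron (β⁺ emission or electron capture).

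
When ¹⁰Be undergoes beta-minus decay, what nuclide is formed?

B-10

Beta-minus decay: mass number changes by +0, atomic number by +1.
A: 10 = 10; Z: 4 + 1 = 5.
Z = 5 is boron, so the daughter is ¹⁰B.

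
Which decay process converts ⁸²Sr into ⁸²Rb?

ΔA = 82 − 82 = 0; ΔZ = 37 − 38 = -1.
A is unchanged and Z drops by 1 — a proton has become a neutron (β⁺ emission or electron capture).

beta-plus decay or electron capture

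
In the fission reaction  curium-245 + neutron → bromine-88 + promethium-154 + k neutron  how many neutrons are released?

4

Conserve mass number: 246 = 88 + 154 + k, so k = 246 − 242 = 4.
Check atomic number: 96 = 35 + 61 + 0 = 96. ✓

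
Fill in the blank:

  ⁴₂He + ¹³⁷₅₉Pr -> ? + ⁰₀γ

Conserve mass number: 4 + 137 = A + 0, so A = 141.
Conserve atomic number: 2 + 59 = Z + 0, so Z = 61.
Z = 61 is promethium, so the species is ¹⁴¹₆₁Pm.

Pm-141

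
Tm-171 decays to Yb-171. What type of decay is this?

beta-minus decay

ΔA = 171 − 171 = 0; ΔZ = 70 − 69 = +1.
A is unchanged and Z rises by 1 — a neutron has become a proton (β⁻ decay).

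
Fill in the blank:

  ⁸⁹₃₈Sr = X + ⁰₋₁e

Conserve mass number: 89 = A + 0, so A = 89.
Conserve atomic number: 38 = Z − 1, so Z = 39.
Z = 39 is yttrium, so the species is ⁸⁹₃₉Y.

Y-89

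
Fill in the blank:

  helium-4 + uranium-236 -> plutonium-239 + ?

neutron

Conserve mass number: 4 + 236 = 239 + A, so A = 1.
Conserve atomic number: 2 + 92 = 94 + Z, so Z = 0.
A = 1 and Z = 0 is neutron — a neutron.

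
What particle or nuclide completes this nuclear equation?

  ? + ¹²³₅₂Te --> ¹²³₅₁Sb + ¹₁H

neutron

Conserve mass number: A + 123 = 123 + 1, so A = 1.
Conserve atomic number: Z + 52 = 51 + 1, so Z = 0.
A = 1 and Z = 0 is ¹₀n — a neutron.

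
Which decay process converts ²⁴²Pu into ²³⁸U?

alpha decay

ΔA = 238 − 242 = -4; ΔZ = 92 − 94 = -2.
A drops by 4 and Z drops by 2 — the signature of alpha emission.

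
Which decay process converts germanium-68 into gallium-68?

ΔA = 68 − 68 = 0; ΔZ = 31 − 32 = -1.
A is unchanged and Z drops by 1 — a proton has become a neutron (β⁺ emission or electron capture).

beta-plus decay or electron capture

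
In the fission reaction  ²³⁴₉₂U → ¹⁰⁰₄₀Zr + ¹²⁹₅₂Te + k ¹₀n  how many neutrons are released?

5

Conserve mass number: 234 = 100 + 129 + k, so k = 234 − 229 = 5.
Check atomic number: 92 = 40 + 52 + 0 = 92. ✓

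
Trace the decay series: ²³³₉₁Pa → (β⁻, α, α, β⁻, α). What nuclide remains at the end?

Start: (A, Z) = (233, 91).
After β⁻: (233, 92).
After α: (229, 90).
After α: (225, 88).
After β⁻: (225, 89).
After α: (221, 87).
Z = 87 is francium.

Fr-221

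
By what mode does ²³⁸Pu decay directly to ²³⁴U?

ΔA = 234 − 238 = -4; ΔZ = 92 − 94 = -2.
A drops by 4 and Z drops by 2 — the signature of alpha emission.

alpha decay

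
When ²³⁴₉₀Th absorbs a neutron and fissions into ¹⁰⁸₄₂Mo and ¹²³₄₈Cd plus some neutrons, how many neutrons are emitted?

Conserve mass number: 235 = 108 + 123 + k, so k = 235 − 231 = 4.
Check atomic number: 90 = 42 + 48 + 0 = 90. ✓

4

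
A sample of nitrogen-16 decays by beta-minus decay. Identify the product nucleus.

Beta-minus decay: mass number changes by +0, atomic number by +1.
A: 16 = 16; Z: 7 + 1 = 8.
Z = 8 is oxygen, so the daughter is oxygen-16.

O-16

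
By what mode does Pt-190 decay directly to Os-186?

ΔA = 186 − 190 = -4; ΔZ = 76 − 78 = -2.
A drops by 4 and Z drops by 2 — the signature of alpha emission.

alpha decay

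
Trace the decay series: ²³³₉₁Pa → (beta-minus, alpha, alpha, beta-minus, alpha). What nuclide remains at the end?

Start: (A, Z) = (233, 91).
After β⁻: (233, 92).
After α: (229, 90).
After α: (225, 88).
After β⁻: (225, 89).
After α: (221, 87).
Z = 87 is francium.

Fr-221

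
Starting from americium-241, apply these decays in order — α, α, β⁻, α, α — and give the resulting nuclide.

Start: (A, Z) = (241, 95).
After α: (237, 93).
After α: (233, 91).
After β⁻: (233, 92).
After α: (229, 90).
After α: (225, 88).
Z = 88 is radium.

Ra-225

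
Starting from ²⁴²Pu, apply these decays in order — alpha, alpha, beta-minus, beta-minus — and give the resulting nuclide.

U-234

Start: (A, Z) = (242, 94).
After α: (238, 92).
After α: (234, 90).
After β⁻: (234, 91).
After β⁻: (234, 92).
Z = 92 is uranium.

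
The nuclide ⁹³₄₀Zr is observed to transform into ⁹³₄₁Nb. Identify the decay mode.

ΔA = 93 − 93 = 0; ΔZ = 41 − 40 = +1.
A is unchanged and Z rises by 1 — a neutron has become a proton (β⁻ decay).

beta-minus decay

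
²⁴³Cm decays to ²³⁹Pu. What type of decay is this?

alpha decay

ΔA = 239 − 243 = -4; ΔZ = 94 − 96 = -2.
A drops by 4 and Z drops by 2 — the signature of alpha emission.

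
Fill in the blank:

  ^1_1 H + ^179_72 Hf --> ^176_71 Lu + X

Conserve mass number: 1 + 179 = 176 + A, so A = 4.
Conserve atomic number: 1 + 72 = 71 + Z, so Z = 2.
A = 4 and Z = 2 is ^4_2 He — an alpha particle.

alpha particle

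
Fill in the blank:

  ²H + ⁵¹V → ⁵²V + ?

Conserve mass number: 2 + 51 = 52 + A, so A = 1.
Conserve atomic number: 1 + 23 = 23 + Z, so Z = 1.
A = 1 and Z = 1 is ¹H — a proton.

proton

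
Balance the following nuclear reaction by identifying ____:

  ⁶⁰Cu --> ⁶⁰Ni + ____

Conserve mass number: 60 = 60 + A, so A = 0.
Conserve atomic number: 29 = 28 + Z, so Z = 1.
A = 0 and Z = 1 is e⁺ — a positron.

positron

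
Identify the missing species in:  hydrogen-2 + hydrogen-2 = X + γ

Conserve mass number: 2 + 2 = A + 0, so A = 4.
Conserve atomic number: 1 + 1 = Z + 0, so Z = 2.
A = 4 and Z = 2 is helium-4 — an alpha particle.

He-4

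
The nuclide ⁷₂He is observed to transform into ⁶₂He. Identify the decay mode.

ΔA = 6 − 7 = -1; ΔZ = 2 − 2 = +0.
A drops by 1 with Z unchanged — a neutron was emitted.

neutron emission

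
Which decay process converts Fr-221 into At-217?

ΔA = 217 − 221 = -4; ΔZ = 85 − 87 = -2.
A drops by 4 and Z drops by 2 — the signature of alpha emission.

alpha decay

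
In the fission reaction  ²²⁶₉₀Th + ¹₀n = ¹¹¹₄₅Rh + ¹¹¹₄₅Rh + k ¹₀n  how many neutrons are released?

5

Conserve mass number: 227 = 111 + 111 + k, so k = 227 − 222 = 5.
Check atomic number: 90 = 45 + 45 + 0 = 90. ✓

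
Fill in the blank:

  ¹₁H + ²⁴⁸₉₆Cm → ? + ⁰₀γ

Bk-249

Conserve mass number: 1 + 248 = A + 0, so A = 249.
Conserve atomic number: 1 + 96 = Z + 0, so Z = 97.
Z = 97 is berkelium, so the species is ²⁴⁹₉₇Bk.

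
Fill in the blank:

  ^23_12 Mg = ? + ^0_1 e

Na-23

Conserve mass number: 23 = A + 0, so A = 23.
Conserve atomic number: 12 = Z + 1, so Z = 11.
Z = 11 is sodium, so the species is ^23_11 Na.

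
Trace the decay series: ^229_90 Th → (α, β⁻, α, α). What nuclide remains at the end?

Start: (A, Z) = (229, 90).
After α: (225, 88).
After β⁻: (225, 89).
After α: (221, 87).
After α: (217, 85).
Z = 85 is astatine.

At-217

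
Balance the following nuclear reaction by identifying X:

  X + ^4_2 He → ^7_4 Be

Conserve mass number: A + 4 = 7, so A = 3.
Conserve atomic number: Z + 2 = 4, so Z = 2.
Z = 2 is helium, so the species is ^3_2 He.

He-3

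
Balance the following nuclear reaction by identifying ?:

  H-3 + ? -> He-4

proton

Conserve mass number: 3 + A = 4, so A = 1.
Conserve atomic number: 1 + Z = 2, so Z = 1.
A = 1 and Z = 1 is H-1 — a proton.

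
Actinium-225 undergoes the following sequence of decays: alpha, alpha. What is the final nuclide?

At-217

Start: (A, Z) = (225, 89).
After α: (221, 87).
After α: (217, 85).
Z = 85 is astatine.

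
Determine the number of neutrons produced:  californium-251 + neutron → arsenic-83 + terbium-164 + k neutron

5

Conserve mass number: 252 = 83 + 164 + k, so k = 252 − 247 = 5.
Check atomic number: 98 = 33 + 65 + 0 = 98. ✓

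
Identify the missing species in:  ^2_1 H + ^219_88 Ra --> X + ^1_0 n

Conserve mass number: 2 + 219 = A + 1, so A = 220.
Conserve atomic number: 1 + 88 = Z + 0, so Z = 89.
Z = 89 is actinium, so the species is ^220_89 Ac.

Ac-220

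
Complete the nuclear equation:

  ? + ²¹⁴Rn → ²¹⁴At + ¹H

neutron

Conserve mass number: A + 214 = 214 + 1, so A = 1.
Conserve atomic number: Z + 86 = 85 + 1, so Z = 0.
A = 1 and Z = 0 is ¹n — a neutron.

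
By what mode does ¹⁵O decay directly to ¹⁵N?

ΔA = 15 − 15 = 0; ΔZ = 7 − 8 = -1.
A is unchanged and Z drops by 1 — a proton has become a neutron (β⁺ emission or electron capture).

beta-plus decay or electron capture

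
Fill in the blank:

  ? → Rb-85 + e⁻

Conserve mass number: A = 85 + 0, so A = 85.
Conserve atomic number: Z = 37 − 1, so Z = 36.
Z = 36 is krypton, so the species is Kr-85.

Kr-85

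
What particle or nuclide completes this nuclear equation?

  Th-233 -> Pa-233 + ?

beta-minus particle

Conserve mass number: 233 = 233 + A, so A = 0.
Conserve atomic number: 90 = 91 + Z, so Z = -1.
A = 0 and Z = -1 is e⁻ — a beta-minus particle.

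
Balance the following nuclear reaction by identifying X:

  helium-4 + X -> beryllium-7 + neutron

Conserve mass number: 4 + A = 7 + 1, so A = 4.
Conserve atomic number: 2 + Z = 4 + 0, so Z = 2.
A = 4 and Z = 2 is helium-4 — an alpha particle.

alpha particle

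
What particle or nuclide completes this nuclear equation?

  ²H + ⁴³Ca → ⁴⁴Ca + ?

Conserve mass number: 2 + 43 = 44 + A, so A = 1.
Conserve atomic number: 1 + 20 = 20 + Z, so Z = 1.
A = 1 and Z = 1 is ¹H — a proton.

proton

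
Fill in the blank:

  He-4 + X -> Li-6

deuteron

Conserve mass number: 4 + A = 6, so A = 2.
Conserve atomic number: 2 + Z = 3, so Z = 1.
A = 2 and Z = 1 is H-2 — a deuteron.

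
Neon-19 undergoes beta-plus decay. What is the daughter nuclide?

Beta-plus decay: mass number changes by +0, atomic number by -1.
A: 19 = 19; Z: 10 − 1 = 9.
Z = 9 is fluorine, so the daughter is fluorine-19.

F-19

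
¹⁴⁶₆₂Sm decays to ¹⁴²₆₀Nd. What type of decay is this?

ΔA = 142 − 146 = -4; ΔZ = 60 − 62 = -2.
A drops by 4 and Z drops by 2 — the signature of alpha emission.

alpha decay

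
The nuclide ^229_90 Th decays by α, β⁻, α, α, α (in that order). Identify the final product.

Start: (A, Z) = (229, 90).
After α: (225, 88).
After β⁻: (225, 89).
After α: (221, 87).
After α: (217, 85).
After α: (213, 83).
Z = 83 is bismuth.

Bi-213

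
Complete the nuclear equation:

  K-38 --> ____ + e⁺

Conserve mass number: 38 = A + 0, so A = 38.
Conserve atomic number: 19 = Z + 1, so Z = 18.
Z = 18 is argon, so the species is Ar-38.

Ar-38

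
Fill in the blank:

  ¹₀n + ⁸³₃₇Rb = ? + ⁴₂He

Br-80

Conserve mass number: 1 + 83 = A + 4, so A = 80.
Conserve atomic number: 0 + 37 = Z + 2, so Z = 35.
Z = 35 is bromine, so the species is ⁸⁰₃₅Br.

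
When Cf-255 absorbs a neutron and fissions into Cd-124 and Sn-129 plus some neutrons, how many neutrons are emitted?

Conserve mass number: 256 = 124 + 129 + k, so k = 256 − 253 = 3.
Check atomic number: 98 = 48 + 50 + 0 = 98. ✓

3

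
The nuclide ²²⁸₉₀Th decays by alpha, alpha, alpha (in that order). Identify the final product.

Start: (A, Z) = (228, 90).
After α: (224, 88).
After α: (220, 86).
After α: (216, 84).
Z = 84 is polonium.

Po-216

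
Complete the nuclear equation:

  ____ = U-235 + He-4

Conserve mass number: A = 235 + 4, so A = 239.
Conserve atomic number: Z = 92 + 2, so Z = 94.
Z = 94 is plutonium, so the species is Pu-239.

Pu-239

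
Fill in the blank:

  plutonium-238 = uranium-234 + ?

Conserve mass number: 238 = 234 + A, so A = 4.
Conserve atomic number: 94 = 92 + Z, so Z = 2.
A = 4 and Z = 2 is helium-4 — an alpha particle.

alpha particle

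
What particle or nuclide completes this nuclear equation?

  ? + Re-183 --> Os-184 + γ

Conserve mass number: A + 183 = 184 + 0, so A = 1.
Conserve atomic number: Z + 75 = 76 + 0, so Z = 1.
A = 1 and Z = 1 is H-1 — a proton.

proton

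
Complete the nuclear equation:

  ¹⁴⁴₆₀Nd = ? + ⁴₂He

Ce-140

Conserve mass number: 144 = A + 4, so A = 140.
Conserve atomic number: 60 = Z + 2, so Z = 58.
Z = 58 is cerium, so the species is ¹⁴⁰₅₈Ce.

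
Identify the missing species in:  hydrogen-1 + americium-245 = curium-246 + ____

gamma ray

Conserve mass number: 1 + 245 = 246 + A, so A = 0.
Conserve atomic number: 1 + 95 = 96 + Z, so Z = 0.
A = 0 and Z = 0 is γ — a gamma ray.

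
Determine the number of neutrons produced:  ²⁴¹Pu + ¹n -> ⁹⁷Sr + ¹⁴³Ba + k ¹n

Conserve mass number: 242 = 97 + 143 + k, so k = 242 − 240 = 2.
Check atomic number: 94 = 38 + 56 + 0 = 94. ✓

2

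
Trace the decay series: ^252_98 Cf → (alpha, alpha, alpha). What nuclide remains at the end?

Start: (A, Z) = (252, 98).
After α: (248, 96).
After α: (244, 94).
After α: (240, 92).
Z = 92 is uranium.

U-240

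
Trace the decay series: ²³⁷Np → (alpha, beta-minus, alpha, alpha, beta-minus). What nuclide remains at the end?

Ac-225

Start: (A, Z) = (237, 93).
After α: (233, 91).
After β⁻: (233, 92).
After α: (229, 90).
After α: (225, 88).
After β⁻: (225, 89).
Z = 89 is actinium.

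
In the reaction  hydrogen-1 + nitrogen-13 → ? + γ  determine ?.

O-14

Conserve mass number: 1 + 13 = A + 0, so A = 14.
Conserve atomic number: 1 + 7 = Z + 0, so Z = 8.
Z = 8 is oxygen, so the species is oxygen-14.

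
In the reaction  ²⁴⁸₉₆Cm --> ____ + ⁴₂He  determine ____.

Pu-244

Conserve mass number: 248 = A + 4, so A = 244.
Conserve atomic number: 96 = Z + 2, so Z = 94.
Z = 94 is plutonium, so the species is ²⁴⁴₉₄Pu.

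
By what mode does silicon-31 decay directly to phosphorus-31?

ΔA = 31 − 31 = 0; ΔZ = 15 − 14 = +1.
A is unchanged and Z rises by 1 — a neutron has become a proton (β⁻ decay).

beta-minus decay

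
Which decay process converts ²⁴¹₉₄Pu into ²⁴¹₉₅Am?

ΔA = 241 − 241 = 0; ΔZ = 95 − 94 = +1.
A is unchanged and Z rises by 1 — a neutron has become a proton (β⁻ decay).

beta-minus decay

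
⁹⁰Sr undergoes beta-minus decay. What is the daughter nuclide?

Y-90

Beta-minus decay: mass number changes by +0, atomic number by +1.
A: 90 = 90; Z: 38 + 1 = 39.
Z = 39 is yttrium, so the daughter is ⁹⁰Y.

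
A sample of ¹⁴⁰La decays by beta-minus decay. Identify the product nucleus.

Ce-140

Beta-minus decay: mass number changes by +0, atomic number by +1.
A: 140 = 140; Z: 57 + 1 = 58.
Z = 58 is cerium, so the daughter is ¹⁴⁰Ce.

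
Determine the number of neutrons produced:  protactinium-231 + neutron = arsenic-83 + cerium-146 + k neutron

3

Conserve mass number: 232 = 83 + 146 + k, so k = 232 − 229 = 3.
Check atomic number: 91 = 33 + 58 + 0 = 91. ✓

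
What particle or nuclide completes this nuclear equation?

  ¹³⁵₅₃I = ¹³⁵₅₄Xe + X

beta-minus particle

Conserve mass number: 135 = 135 + A, so A = 0.
Conserve atomic number: 53 = 54 + Z, so Z = -1.
A = 0 and Z = -1 is ⁰₋₁e — a beta-minus particle.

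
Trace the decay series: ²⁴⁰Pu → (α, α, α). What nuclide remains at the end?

Start: (A, Z) = (240, 94).
After α: (236, 92).
After α: (232, 90).
After α: (228, 88).
Z = 88 is radium.

Ra-228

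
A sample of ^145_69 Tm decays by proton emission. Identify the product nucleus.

Er-144

Proton emission: mass number changes by -1, atomic number by -1.
A: 145 − 1 = 144; Z: 69 − 1 = 68.
Z = 68 is erbium, so the daughter is ^144_68 Er.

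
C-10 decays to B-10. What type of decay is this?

ΔA = 10 − 10 = 0; ΔZ = 5 − 6 = -1.
A is unchanged and Z drops by 1 — a proton has become a neutron (β⁺ emission or electron capture).

beta-plus decay or electron capture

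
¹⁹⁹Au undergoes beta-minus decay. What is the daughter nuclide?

Hg-199

Beta-minus decay: mass number changes by +0, atomic number by +1.
A: 199 = 199; Z: 79 + 1 = 80.
Z = 80 is mercury, so the daughter is ¹⁹⁹Hg.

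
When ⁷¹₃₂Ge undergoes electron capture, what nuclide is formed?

Ga-71

Electron capture: mass number changes by +0, atomic number by -1.
A: 71 = 71; Z: 32 − 1 = 31.
Z = 31 is gallium, so the daughter is ⁷¹₃₁Ga.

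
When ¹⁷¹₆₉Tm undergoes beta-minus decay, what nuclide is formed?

Beta-minus decay: mass number changes by +0, atomic number by +1.
A: 171 = 171; Z: 69 + 1 = 70.
Z = 70 is ytterbium, so the daughter is ¹⁷¹₇₀Yb.

Yb-171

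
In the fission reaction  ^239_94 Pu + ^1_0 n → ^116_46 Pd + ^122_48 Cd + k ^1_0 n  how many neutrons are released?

Conserve mass number: 240 = 116 + 122 + k, so k = 240 − 238 = 2.
Check atomic number: 94 = 46 + 48 + 0 = 94. ✓

2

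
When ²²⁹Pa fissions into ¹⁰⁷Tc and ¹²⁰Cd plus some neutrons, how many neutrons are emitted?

2

Conserve mass number: 229 = 107 + 120 + k, so k = 229 − 227 = 2.
Check atomic number: 91 = 43 + 48 + 0 = 91. ✓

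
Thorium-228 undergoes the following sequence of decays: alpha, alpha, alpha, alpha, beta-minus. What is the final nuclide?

Bi-212

Start: (A, Z) = (228, 90).
After α: (224, 88).
After α: (220, 86).
After α: (216, 84).
After α: (212, 82).
After β⁻: (212, 83).
Z = 83 is bismuth.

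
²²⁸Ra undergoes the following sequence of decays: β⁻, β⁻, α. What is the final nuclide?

Start: (A, Z) = (228, 88).
After β⁻: (228, 89).
After β⁻: (228, 90).
After α: (224, 88).
Z = 88 is radium.

Ra-224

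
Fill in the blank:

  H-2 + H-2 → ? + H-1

Conserve mass number: 2 + 2 = A + 1, so A = 3.
Conserve atomic number: 1 + 1 = Z + 1, so Z = 1.
A = 3 and Z = 1 is H-3 — a triton.

H-3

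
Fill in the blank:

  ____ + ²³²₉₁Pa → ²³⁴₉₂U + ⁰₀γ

Conserve mass number: A + 232 = 234 + 0, so A = 2.
Conserve atomic number: Z + 91 = 92 + 0, so Z = 1.
A = 2 and Z = 1 is ²₁H — a deuteron.

deuteron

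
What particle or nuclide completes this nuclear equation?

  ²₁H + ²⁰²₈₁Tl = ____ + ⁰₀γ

Pb-204

Conserve mass number: 2 + 202 = A + 0, so A = 204.
Conserve atomic number: 1 + 81 = Z + 0, so Z = 82.
Z = 82 is lead, so the species is ²⁰⁴₈₂Pb.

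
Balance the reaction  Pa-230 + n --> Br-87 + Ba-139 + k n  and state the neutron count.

Conserve mass number: 231 = 87 + 139 + k, so k = 231 − 226 = 5.
Check atomic number: 91 = 35 + 56 + 0 = 91. ✓

5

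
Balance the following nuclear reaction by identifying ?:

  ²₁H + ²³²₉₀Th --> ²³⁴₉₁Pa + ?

gamma ray

Conserve mass number: 2 + 232 = 234 + A, so A = 0.
Conserve atomic number: 1 + 90 = 91 + Z, so Z = 0.
A = 0 and Z = 0 is ⁰₀γ — a gamma ray.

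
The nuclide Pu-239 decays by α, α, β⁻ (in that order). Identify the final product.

Pa-231

Start: (A, Z) = (239, 94).
After α: (235, 92).
After α: (231, 90).
After β⁻: (231, 91).
Z = 91 is protactinium.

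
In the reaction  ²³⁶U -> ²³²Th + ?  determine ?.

Conserve mass number: 236 = 232 + A, so A = 4.
Conserve atomic number: 92 = 90 + Z, so Z = 2.
A = 4 and Z = 2 is ⁴He — an alpha particle.

alpha particle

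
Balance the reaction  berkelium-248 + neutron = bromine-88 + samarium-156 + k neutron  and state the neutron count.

5

Conserve mass number: 249 = 88 + 156 + k, so k = 249 − 244 = 5.
Check atomic number: 97 = 35 + 62 + 0 = 97. ✓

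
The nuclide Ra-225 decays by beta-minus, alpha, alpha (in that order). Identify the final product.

At-217

Start: (A, Z) = (225, 88).
After β⁻: (225, 89).
After α: (221, 87).
After α: (217, 85).
Z = 85 is astatine.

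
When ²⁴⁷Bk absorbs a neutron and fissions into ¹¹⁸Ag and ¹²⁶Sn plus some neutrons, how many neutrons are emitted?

Conserve mass number: 248 = 118 + 126 + k, so k = 248 − 244 = 4.
Check atomic number: 97 = 47 + 50 + 0 = 97. ✓

4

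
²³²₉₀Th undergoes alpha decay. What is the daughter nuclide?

Ra-228

Alpha decay: mass number changes by -4, atomic number by -2.
A: 232 − 4 = 228; Z: 90 − 2 = 88.
Z = 88 is radium, so the daughter is ²²⁸₈₈Ra.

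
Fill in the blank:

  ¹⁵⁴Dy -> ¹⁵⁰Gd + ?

alpha particle

Conserve mass number: 154 = 150 + A, so A = 4.
Conserve atomic number: 66 = 64 + Z, so Z = 2.
A = 4 and Z = 2 is ⁴He — an alpha particle.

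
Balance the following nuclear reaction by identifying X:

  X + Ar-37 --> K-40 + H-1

alpha particle

Conserve mass number: A + 37 = 40 + 1, so A = 4.
Conserve atomic number: Z + 18 = 19 + 1, so Z = 2.
A = 4 and Z = 2 is He-4 — an alpha particle.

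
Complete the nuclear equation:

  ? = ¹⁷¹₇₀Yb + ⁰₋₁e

Tm-171

Conserve mass number: A = 171 + 0, so A = 171.
Conserve atomic number: Z = 70 − 1, so Z = 69.
Z = 69 is thulium, so the species is ¹⁷¹₆₉Tm.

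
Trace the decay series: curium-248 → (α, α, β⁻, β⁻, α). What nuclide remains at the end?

Start: (A, Z) = (248, 96).
After α: (244, 94).
After α: (240, 92).
After β⁻: (240, 93).
After β⁻: (240, 94).
After α: (236, 92).
Z = 92 is uranium.

U-236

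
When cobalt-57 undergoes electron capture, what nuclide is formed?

Fe-57

Electron capture: mass number changes by +0, atomic number by -1.
A: 57 = 57; Z: 27 − 1 = 26.
Z = 26 is iron, so the daughter is iron-57.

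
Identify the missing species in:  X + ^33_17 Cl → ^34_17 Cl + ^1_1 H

Conserve mass number: A + 33 = 34 + 1, so A = 2.
Conserve atomic number: Z + 17 = 17 + 1, so Z = 1.
A = 2 and Z = 1 is ^2_1 H — a deuteron.

deuteron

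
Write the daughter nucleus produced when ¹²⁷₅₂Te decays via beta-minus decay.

Beta-minus decay: mass number changes by +0, atomic number by +1.
A: 127 = 127; Z: 52 + 1 = 53.
Z = 53 is iodine, so the daughter is ¹²⁷₅₃I.

I-127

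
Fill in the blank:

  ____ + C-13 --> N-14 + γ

proton

Conserve mass number: A + 13 = 14 + 0, so A = 1.
Conserve atomic number: Z + 6 = 7 + 0, so Z = 1.
A = 1 and Z = 1 is H-1 — a proton.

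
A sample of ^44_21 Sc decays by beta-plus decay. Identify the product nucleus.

Beta-plus decay: mass number changes by +0, atomic number by -1.
A: 44 = 44; Z: 21 − 1 = 20.
Z = 20 is calcium, so the daughter is ^44_20 Ca.

Ca-44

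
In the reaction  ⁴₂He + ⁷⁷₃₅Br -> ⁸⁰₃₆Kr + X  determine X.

Conserve mass number: 4 + 77 = 80 + A, so A = 1.
Conserve atomic number: 2 + 35 = 36 + Z, so Z = 1.
A = 1 and Z = 1 is ¹₁H — a proton.

proton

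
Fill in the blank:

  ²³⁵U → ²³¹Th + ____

Conserve mass number: 235 = 231 + A, so A = 4.
Conserve atomic number: 92 = 90 + Z, so Z = 2.
A = 4 and Z = 2 is ⁴He — an alpha particle.

alpha particle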